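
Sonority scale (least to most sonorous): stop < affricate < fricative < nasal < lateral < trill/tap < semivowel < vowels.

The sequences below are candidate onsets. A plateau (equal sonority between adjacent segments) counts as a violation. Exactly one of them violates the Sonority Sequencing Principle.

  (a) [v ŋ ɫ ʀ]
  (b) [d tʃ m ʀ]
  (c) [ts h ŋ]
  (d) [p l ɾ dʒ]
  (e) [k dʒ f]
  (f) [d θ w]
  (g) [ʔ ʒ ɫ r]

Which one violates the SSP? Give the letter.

d

(a) sonority 3-4-5-6: well-formed.
(b) sonority 1-2-4-6: well-formed.
(c) sonority 2-3-4: well-formed.
(d) sonority 1-5-6-2: ill-formed.
(e) sonority 1-2-3: well-formed.
(f) sonority 1-3-7: well-formed.
(g) sonority 1-3-5-6: well-formed.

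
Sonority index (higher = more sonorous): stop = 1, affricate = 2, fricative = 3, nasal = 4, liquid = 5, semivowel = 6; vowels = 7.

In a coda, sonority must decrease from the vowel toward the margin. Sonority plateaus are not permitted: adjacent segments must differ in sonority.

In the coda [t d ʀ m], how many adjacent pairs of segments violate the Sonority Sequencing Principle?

/t/ — stop, sonority 1.
/d/ — stop, sonority 1.
/ʀ/ — liquid, sonority 5.
/m/ — nasal, sonority 4.
/t/→/d/: 1→1 (plateau) — violation.
/d/→/ʀ/: 1→5 (does not fall) — violation.
/ʀ/→/m/: 5→4 (falls) — ok.

2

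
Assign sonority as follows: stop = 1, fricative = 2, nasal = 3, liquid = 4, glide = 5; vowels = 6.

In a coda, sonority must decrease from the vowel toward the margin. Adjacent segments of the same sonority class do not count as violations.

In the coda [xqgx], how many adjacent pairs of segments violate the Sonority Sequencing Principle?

/x/ — fricative, sonority 2.
/q/ — stop, sonority 1.
/g/ — stop, sonority 1.
/x/ — fricative, sonority 2.
/x/→/q/: 2→1 (falls) — ok.
/q/→/g/: 1→1 (plateau, allowed) — ok.
/g/→/x/: 1→2 (does not fall) — violation.

1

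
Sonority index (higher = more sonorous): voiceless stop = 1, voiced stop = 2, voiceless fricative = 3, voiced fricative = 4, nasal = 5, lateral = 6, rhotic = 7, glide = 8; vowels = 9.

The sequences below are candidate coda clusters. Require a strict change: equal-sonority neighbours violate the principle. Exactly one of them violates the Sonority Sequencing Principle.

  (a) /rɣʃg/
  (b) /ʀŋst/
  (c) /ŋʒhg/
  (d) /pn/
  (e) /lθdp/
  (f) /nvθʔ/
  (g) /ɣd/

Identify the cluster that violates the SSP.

(a) sonority 7-4-3-2: well-formed.
(b) sonority 7-5-3-1: well-formed.
(c) sonority 5-4-3-2: well-formed.
(d) sonority 1-5: ill-formed.
(e) sonority 6-3-2-1: well-formed.
(f) sonority 5-4-3-1: well-formed.
(g) sonority 4-2: well-formed.

d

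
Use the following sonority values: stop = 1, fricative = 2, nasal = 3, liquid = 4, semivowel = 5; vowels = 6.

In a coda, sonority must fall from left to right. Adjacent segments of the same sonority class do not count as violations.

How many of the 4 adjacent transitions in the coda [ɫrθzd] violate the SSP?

/ɫ/: liquid = 4.
/r/: liquid = 4.
/θ/: fricative = 2.
/z/: fricative = 2.
/d/: stop = 1.
/ɫ/→/r/: 4→4 (plateau, allowed) — ok.
/r/→/θ/: 4→2 (falls) — ok.
/θ/→/z/: 2→2 (plateau, allowed) — ok.
/z/→/d/: 2→1 (falls) — ok.

0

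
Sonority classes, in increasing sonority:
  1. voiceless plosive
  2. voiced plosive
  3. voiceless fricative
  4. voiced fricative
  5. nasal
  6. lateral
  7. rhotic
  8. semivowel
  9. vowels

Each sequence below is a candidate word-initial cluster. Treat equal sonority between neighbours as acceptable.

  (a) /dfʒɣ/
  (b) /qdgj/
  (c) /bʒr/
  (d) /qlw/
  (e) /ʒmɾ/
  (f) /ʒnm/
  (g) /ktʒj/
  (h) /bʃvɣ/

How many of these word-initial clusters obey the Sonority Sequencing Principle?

(a) sonority 2-3-4-4: well-formed.
(b) sonority 1-2-2-8: well-formed.
(c) sonority 2-4-7: well-formed.
(d) sonority 1-6-8: well-formed.
(e) sonority 4-5-7: well-formed.
(f) sonority 4-5-5: well-formed.
(g) sonority 1-1-4-8: well-formed.
(h) sonority 2-3-4-4: well-formed.

8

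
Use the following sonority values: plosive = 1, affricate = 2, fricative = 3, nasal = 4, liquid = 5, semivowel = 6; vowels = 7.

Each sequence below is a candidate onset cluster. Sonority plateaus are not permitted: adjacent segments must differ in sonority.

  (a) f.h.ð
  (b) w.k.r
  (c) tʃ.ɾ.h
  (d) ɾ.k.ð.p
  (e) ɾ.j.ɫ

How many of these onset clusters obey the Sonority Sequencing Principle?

(a) 3-3-3 → violates
(b) 6-1-5 → violates
(c) 2-5-3 → violates
(d) 5-1-3-1 → violates
(e) 5-6-5 → violates

0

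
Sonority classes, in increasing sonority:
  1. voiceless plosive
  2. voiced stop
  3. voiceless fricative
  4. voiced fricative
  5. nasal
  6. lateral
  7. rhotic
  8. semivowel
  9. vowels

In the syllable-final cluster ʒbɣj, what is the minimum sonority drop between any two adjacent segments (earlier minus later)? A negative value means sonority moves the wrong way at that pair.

-4

/ʒ/ — voiced fricative, sonority 4.
/b/ — voiced stop, sonority 2.
/ɣ/ — voiced fricative, sonority 4.
/j/ — semivowel, sonority 8.
/ʒ/→/b/: change +2.
/b/→/ɣ/: change -2.
/ɣ/→/j/: change -4.
Minimum = -4.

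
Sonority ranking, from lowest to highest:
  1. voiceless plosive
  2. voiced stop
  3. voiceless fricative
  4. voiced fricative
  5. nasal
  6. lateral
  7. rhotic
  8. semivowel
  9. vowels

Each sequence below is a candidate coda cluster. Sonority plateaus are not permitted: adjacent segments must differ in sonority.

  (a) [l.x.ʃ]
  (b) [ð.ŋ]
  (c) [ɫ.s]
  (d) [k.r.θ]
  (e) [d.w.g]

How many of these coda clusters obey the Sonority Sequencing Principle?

1

(a) [l.x.ʃ]: profile 6-3-3 — violates.
(b) [ð.ŋ]: profile 4-5 — violates.
(c) [ɫ.s]: profile 6-3 — obeys.
(d) [k.r.θ]: profile 1-7-3 — violates.
(e) [d.w.g]: profile 2-8-2 — violates.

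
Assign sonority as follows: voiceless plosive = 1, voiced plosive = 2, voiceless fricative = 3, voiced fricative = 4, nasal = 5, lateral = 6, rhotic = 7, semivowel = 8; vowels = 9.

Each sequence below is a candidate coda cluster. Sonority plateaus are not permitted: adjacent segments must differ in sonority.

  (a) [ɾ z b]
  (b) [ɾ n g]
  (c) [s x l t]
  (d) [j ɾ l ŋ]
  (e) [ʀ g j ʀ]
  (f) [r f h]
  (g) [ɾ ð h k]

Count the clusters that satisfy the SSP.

(a) 7-4-2 → obeys
(b) 7-5-2 → obeys
(c) 3-3-6-1 → violates
(d) 8-7-6-5 → obeys
(e) 7-2-8-7 → violates
(f) 7-3-3 → violates
(g) 7-4-3-1 → obeys

4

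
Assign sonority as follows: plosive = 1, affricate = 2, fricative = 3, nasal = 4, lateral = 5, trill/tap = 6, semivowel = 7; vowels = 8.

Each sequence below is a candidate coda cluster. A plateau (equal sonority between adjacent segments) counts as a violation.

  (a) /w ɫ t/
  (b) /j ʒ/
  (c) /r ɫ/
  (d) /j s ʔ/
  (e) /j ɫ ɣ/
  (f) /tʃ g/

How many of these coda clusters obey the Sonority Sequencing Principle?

(a) /w ɫ t/: profile 7-5-1 — obeys.
(b) /j ʒ/: profile 7-3 — obeys.
(c) /r ɫ/: profile 6-5 — obeys.
(d) /j s ʔ/: profile 7-3-1 — obeys.
(e) /j ɫ ɣ/: profile 7-5-3 — obeys.
(f) /tʃ g/: profile 2-1 — obeys.

6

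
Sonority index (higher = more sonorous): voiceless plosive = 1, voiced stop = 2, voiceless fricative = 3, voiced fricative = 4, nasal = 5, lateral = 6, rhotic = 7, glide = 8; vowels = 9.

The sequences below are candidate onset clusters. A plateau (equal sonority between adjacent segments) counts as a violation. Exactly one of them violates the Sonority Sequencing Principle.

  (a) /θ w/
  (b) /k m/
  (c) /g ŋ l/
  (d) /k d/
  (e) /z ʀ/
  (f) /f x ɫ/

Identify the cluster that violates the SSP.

f

(a) 3-8 → obeys
(b) 1-5 → obeys
(c) 2-5-6 → obeys
(d) 1-2 → obeys
(e) 4-7 → obeys
(f) 3-3-6 → violates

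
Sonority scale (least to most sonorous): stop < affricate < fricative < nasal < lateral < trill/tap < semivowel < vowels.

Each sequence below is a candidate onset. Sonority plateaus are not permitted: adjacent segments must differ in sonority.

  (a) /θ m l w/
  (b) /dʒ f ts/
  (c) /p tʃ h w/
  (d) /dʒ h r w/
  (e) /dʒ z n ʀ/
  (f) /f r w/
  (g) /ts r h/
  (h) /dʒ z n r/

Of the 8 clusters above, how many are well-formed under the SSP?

(a) sonority 3-4-5-7: well-formed.
(b) sonority 2-3-2: ill-formed.
(c) sonority 1-2-3-7: well-formed.
(d) sonority 2-3-6-7: well-formed.
(e) sonority 2-3-4-6: well-formed.
(f) sonority 3-6-7: well-formed.
(g) sonority 2-6-3: ill-formed.
(h) sonority 2-3-4-6: well-formed.

6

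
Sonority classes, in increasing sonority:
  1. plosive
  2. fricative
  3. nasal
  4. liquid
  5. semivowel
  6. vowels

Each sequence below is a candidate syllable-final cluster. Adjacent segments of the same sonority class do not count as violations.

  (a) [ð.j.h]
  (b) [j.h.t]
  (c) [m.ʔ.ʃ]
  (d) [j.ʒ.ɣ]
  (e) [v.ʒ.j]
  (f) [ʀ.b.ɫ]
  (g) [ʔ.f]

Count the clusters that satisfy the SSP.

2

(a) sonority 2-5-2: ill-formed.
(b) sonority 5-2-1: well-formed.
(c) sonority 3-1-2: ill-formed.
(d) sonority 5-2-2: well-formed.
(e) sonority 2-2-5: ill-formed.
(f) sonority 4-1-4: ill-formed.
(g) sonority 1-2: ill-formed.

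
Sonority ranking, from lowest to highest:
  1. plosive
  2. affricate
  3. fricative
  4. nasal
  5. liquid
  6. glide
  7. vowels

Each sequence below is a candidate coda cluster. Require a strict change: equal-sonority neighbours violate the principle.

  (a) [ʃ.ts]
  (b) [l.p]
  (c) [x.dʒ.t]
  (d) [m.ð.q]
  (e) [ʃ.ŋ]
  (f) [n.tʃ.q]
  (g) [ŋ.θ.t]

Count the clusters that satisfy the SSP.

(a) 3-2 → obeys
(b) 5-1 → obeys
(c) 3-2-1 → obeys
(d) 4-3-1 → obeys
(e) 3-4 → violates
(f) 4-2-1 → obeys
(g) 4-3-1 → obeys

6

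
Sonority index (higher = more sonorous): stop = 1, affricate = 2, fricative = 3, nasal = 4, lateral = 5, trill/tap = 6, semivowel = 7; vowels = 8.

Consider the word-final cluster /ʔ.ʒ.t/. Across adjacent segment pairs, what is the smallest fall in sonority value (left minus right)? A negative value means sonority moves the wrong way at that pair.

-2

/ʔ/ is a stop (sonority 1).
/ʒ/ is a fricative (sonority 3).
/t/ is a stop (sonority 1).
/ʔ/→/ʒ/: change -2.
/ʒ/→/t/: change +2.
Minimum = -2.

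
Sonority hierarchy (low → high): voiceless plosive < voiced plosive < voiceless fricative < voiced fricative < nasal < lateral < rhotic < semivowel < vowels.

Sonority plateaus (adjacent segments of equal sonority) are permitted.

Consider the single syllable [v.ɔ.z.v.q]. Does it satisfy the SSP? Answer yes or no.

yes

Onset: /v/ is a voiced fricative (sonority 4); then the nucleus /ɔ/ (sonority 9).
Onset profile 4-9 — rises to the nucleus.
Coda: /z/ is a voiced fricative (sonority 4), /v/ is a voiced fricative (sonority 4), /q/ is a voiceless plosive (sonority 1).
Coda profile 9-4-4-1 — falls from the nucleus.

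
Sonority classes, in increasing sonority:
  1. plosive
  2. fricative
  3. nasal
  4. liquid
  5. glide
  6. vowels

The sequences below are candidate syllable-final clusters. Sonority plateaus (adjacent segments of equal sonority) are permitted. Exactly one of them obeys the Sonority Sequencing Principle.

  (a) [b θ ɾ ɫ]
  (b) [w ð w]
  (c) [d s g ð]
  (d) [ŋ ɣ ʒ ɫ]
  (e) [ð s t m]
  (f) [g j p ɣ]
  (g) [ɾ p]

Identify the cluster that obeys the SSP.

(a) [b θ ɾ ɫ]: profile 1-2-4-4 — violates.
(b) [w ð w]: profile 5-2-5 — violates.
(c) [d s g ð]: profile 1-2-1-2 — violates.
(d) [ŋ ɣ ʒ ɫ]: profile 3-2-2-4 — violates.
(e) [ð s t m]: profile 2-2-1-3 — violates.
(f) [g j p ɣ]: profile 1-5-1-2 — violates.
(g) [ɾ p]: profile 4-1 — obeys.

g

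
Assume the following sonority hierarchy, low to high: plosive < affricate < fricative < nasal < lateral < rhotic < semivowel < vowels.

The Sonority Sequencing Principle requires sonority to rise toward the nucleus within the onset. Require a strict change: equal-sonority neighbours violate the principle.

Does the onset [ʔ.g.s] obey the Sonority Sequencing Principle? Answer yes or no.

no

/ʔ/ — plosive, sonority 1.
/g/ — plosive, sonority 1.
/s/ — fricative, sonority 3.
The profile is 1-1-3. Between /ʔ/ (1) and /g/ (1) sonority does not rise, so the cluster violates the SSP.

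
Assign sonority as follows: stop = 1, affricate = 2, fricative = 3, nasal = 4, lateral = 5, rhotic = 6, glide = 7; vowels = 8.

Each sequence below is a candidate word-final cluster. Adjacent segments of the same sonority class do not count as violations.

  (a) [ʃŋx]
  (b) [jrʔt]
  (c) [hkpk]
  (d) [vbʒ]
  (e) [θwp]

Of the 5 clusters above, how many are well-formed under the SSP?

(a) 3-4-3 → violates
(b) 7-6-1-1 → obeys
(c) 3-1-1-1 → obeys
(d) 3-1-3 → violates
(e) 3-7-1 → violates

2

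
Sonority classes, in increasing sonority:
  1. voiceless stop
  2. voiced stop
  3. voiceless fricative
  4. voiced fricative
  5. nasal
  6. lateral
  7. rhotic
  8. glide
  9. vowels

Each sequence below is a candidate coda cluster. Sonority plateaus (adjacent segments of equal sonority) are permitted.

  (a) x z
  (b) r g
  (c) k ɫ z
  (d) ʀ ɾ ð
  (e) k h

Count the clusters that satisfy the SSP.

2

(a) 3-4 → violates
(b) 7-2 → obeys
(c) 1-6-4 → violates
(d) 7-7-4 → obeys
(e) 1-3 → violates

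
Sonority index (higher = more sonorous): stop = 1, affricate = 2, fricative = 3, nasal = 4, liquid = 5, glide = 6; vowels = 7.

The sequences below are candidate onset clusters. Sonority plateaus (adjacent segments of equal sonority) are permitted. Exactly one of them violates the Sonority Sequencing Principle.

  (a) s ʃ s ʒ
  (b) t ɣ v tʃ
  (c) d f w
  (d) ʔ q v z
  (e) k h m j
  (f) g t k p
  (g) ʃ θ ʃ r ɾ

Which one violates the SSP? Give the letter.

(a) s ʃ s ʒ: profile 3-3-3-3 — obeys.
(b) t ɣ v tʃ: profile 1-3-3-2 — violates.
(c) d f w: profile 1-3-6 — obeys.
(d) ʔ q v z: profile 1-1-3-3 — obeys.
(e) k h m j: profile 1-3-4-6 — obeys.
(f) g t k p: profile 1-1-1-1 — obeys.
(g) ʃ θ ʃ r ɾ: profile 3-3-3-5-5 — obeys.

b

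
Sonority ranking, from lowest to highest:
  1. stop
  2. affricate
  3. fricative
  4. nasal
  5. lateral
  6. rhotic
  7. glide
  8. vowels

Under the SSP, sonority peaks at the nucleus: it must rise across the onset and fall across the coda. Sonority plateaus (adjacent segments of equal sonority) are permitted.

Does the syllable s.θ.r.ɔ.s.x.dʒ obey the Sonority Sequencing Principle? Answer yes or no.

yes

Onset: /s/ is a fricative (sonority 3), /θ/ is a fricative (sonority 3), /r/ is a rhotic (sonority 6); then the nucleus /ɔ/ (sonority 8).
Onset profile 3-3-6-8 — rises to the nucleus.
Coda: /s/ is a fricative (sonority 3), /x/ is a fricative (sonority 3), /dʒ/ is an affricate (sonority 2).
Coda profile 8-3-3-2 — falls from the nucleus.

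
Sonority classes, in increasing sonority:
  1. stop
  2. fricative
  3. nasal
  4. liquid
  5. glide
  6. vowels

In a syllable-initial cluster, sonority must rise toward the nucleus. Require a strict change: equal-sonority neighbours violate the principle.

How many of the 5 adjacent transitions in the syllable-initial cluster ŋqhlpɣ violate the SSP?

/ŋ/ — nasal, sonority 3.
/q/ — stop, sonority 1.
/h/ — fricative, sonority 2.
/l/ — liquid, sonority 4.
/p/ — stop, sonority 1.
/ɣ/ — fricative, sonority 2.
/ŋ/→/q/: 3→1 (does not rise) — violation.
/q/→/h/: 1→2 (rises) — ok.
/h/→/l/: 2→4 (rises) — ok.
/l/→/p/: 4→1 (does not rise) — violation.
/p/→/ɣ/: 1→2 (rises) — ok.

2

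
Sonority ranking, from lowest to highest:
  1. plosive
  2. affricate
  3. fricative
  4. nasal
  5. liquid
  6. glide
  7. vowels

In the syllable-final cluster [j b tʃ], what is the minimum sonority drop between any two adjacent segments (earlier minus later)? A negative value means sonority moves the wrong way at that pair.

-1

/j/: glide = 6.
/b/: plosive = 1.
/tʃ/: affricate = 2.
/j/→/b/: change +5.
/b/→/tʃ/: change -1.
Minimum = -1.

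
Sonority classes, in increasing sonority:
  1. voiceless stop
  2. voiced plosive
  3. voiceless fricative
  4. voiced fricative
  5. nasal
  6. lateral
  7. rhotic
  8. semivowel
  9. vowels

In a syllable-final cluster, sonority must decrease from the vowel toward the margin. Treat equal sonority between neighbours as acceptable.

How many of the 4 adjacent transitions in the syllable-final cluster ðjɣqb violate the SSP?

/ð/ is a voiced fricative (sonority 4).
/j/ is a semivowel (sonority 8).
/ɣ/ is a voiced fricative (sonority 4).
/q/ is a voiceless stop (sonority 1).
/b/ is a voiced plosive (sonority 2).
/ð/→/j/: 4→8 (does not fall) — violation.
/j/→/ɣ/: 8→4 (falls) — ok.
/ɣ/→/q/: 4→1 (falls) — ok.
/q/→/b/: 1→2 (does not fall) — violation.

2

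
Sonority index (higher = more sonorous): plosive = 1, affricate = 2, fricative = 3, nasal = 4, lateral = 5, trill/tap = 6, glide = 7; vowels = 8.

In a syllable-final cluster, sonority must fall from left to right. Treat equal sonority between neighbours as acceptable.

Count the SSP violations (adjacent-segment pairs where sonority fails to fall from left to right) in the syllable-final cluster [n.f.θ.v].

/n/ — nasal, sonority 4.
/f/ — fricative, sonority 3.
/θ/ — fricative, sonority 3.
/v/ — fricative, sonority 3.
/n/→/f/: 4→3 (falls) — ok.
/f/→/θ/: 3→3 (plateau, allowed) — ok.
/θ/→/v/: 3→3 (plateau, allowed) — ok.

0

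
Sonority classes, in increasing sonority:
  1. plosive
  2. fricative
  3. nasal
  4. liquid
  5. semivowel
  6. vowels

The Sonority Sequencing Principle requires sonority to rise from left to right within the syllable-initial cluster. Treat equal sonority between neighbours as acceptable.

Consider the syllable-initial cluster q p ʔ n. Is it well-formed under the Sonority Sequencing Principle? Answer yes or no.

/q/ — plosive, sonority 1.
/p/ — plosive, sonority 1.
/ʔ/ — plosive, sonority 1.
/n/ — nasal, sonority 3.
The profile 1-1-1-3 is non-decreasing (plateaus allowed), so the syllable-initial cluster satisfies the SSP.

yes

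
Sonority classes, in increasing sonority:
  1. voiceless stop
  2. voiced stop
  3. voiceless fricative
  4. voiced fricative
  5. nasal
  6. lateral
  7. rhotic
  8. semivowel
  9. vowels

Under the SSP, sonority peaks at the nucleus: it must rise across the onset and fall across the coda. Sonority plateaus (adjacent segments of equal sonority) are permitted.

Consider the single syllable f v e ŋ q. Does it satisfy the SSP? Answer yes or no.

Onset: /f/ is a voiceless fricative (sonority 3), /v/ is a voiced fricative (sonority 4); then the nucleus /e/ (sonority 9).
Onset profile 3-4-9 — rises to the nucleus.
Coda: /ŋ/ is a nasal (sonority 5), /q/ is a voiceless stop (sonority 1).
Coda profile 9-5-1 — falls from the nucleus.

yes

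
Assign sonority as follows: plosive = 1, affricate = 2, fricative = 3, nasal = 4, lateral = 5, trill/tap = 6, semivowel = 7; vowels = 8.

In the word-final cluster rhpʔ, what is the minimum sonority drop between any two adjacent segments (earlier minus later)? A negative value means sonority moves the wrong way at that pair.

0

/r/ is a trill/tap (sonority 6).
/h/ is a fricative (sonority 3).
/p/ is a plosive (sonority 1).
/ʔ/ is a plosive (sonority 1).
/r/→/h/: change +3.
/h/→/p/: change +2.
/p/→/ʔ/: change +0.
Minimum = 0.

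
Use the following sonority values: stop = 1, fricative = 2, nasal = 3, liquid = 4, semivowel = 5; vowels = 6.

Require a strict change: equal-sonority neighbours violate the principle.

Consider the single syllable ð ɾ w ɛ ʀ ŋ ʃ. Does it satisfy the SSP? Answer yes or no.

Onset: /ð/ is a fricative (sonority 2), /ɾ/ is a liquid (sonority 4), /w/ is a semivowel (sonority 5); then the nucleus /ɛ/ (sonority 6).
Onset profile 2-4-5-6 — rises to the nucleus.
Coda: /ʀ/ is a liquid (sonority 4), /ŋ/ is a nasal (sonority 3), /ʃ/ is a fricative (sonority 2).
Coda profile 6-4-3-2 — falls from the nucleus.

yes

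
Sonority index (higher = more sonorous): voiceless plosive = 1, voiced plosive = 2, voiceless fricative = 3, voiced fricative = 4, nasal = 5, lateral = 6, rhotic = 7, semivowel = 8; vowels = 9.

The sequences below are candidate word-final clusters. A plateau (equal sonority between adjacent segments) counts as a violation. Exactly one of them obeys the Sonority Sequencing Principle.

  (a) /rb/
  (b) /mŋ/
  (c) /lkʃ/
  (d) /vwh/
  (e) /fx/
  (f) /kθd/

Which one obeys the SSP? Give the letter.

a

(a) /rb/: profile 7-2 — obeys.
(b) /mŋ/: profile 5-5 — violates.
(c) /lkʃ/: profile 6-1-3 — violates.
(d) /vwh/: profile 4-8-3 — violates.
(e) /fx/: profile 3-3 — violates.
(f) /kθd/: profile 1-3-2 — violates.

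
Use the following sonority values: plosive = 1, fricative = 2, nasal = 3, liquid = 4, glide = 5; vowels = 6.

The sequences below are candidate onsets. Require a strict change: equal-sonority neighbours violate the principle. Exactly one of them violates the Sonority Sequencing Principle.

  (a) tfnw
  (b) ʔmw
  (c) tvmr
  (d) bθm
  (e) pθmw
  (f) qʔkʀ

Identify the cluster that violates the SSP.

(a) 1-2-3-5 → obeys
(b) 1-3-5 → obeys
(c) 1-2-3-4 → obeys
(d) 1-2-3 → obeys
(e) 1-2-3-5 → obeys
(f) 1-1-1-4 → violates

f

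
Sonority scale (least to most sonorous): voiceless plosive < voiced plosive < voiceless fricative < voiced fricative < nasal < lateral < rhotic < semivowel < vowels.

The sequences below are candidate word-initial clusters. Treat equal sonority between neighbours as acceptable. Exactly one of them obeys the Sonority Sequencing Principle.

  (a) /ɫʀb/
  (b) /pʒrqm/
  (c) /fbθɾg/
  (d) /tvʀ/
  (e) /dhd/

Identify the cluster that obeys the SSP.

(a) sonority 6-7-2: ill-formed.
(b) sonority 1-4-7-1-5: ill-formed.
(c) sonority 3-2-3-7-2: ill-formed.
(d) sonority 1-4-7: well-formed.
(e) sonority 2-3-2: ill-formed.

d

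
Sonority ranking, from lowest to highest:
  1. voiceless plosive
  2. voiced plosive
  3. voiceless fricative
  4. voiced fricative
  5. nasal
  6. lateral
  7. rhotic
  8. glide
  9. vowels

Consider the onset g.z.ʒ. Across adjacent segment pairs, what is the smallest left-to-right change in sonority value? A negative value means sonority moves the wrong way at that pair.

0

/g/ — voiced plosive, sonority 2.
/z/ — voiced fricative, sonority 4.
/ʒ/ — voiced fricative, sonority 4.
/g/→/z/: change +2.
/z/→/ʒ/: change +0.
Minimum = 0.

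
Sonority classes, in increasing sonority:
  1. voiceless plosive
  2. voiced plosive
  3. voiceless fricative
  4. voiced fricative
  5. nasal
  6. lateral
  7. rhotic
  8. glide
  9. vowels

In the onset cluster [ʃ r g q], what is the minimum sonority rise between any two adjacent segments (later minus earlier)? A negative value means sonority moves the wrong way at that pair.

/ʃ/: voiceless fricative = 3.
/r/: rhotic = 7.
/g/: voiced plosive = 2.
/q/: voiceless plosive = 1.
/ʃ/→/r/: change +4.
/r/→/g/: change -5.
/g/→/q/: change -1.
Minimum = -5.

-5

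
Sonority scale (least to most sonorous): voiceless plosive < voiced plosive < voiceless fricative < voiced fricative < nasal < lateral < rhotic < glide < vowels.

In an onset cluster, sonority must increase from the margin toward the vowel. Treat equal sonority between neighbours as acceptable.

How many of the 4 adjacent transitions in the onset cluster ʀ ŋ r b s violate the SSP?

2

/ʀ/ is a rhotic (sonority 7).
/ŋ/ is a nasal (sonority 5).
/r/ is a rhotic (sonority 7).
/b/ is a voiced plosive (sonority 2).
/s/ is a voiceless fricative (sonority 3).
/ʀ/→/ŋ/: 7→5 (does not rise) — violation.
/ŋ/→/r/: 5→7 (rises) — ok.
/r/→/b/: 7→2 (does not rise) — violation.
/b/→/s/: 2→3 (rises) — ok.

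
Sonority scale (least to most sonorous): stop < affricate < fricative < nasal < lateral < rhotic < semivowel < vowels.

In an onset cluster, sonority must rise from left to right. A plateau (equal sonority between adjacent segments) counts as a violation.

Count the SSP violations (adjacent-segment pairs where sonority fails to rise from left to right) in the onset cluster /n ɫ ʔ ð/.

/n/ is a nasal (sonority 4).
/ɫ/ is a lateral (sonority 5).
/ʔ/ is a stop (sonority 1).
/ð/ is a fricative (sonority 3).
/n/→/ɫ/: 4→5 (rises) — ok.
/ɫ/→/ʔ/: 5→1 (does not rise) — violation.
/ʔ/→/ð/: 1→3 (rises) — ok.

1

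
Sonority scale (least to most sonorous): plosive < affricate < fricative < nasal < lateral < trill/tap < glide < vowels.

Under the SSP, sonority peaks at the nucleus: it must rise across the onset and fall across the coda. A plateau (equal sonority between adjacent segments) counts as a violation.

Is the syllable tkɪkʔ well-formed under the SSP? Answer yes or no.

Onset: /t/ is a plosive (sonority 1), /k/ is a plosive (sonority 1); then the nucleus /ɪ/ (sonority 8).
Onset profile 1-1-8 — does not strictly rise throughout.
Coda: /k/ is a plosive (sonority 1), /ʔ/ is a plosive (sonority 1).
Coda profile 8-1-1 — does not strictly fall throughout.

no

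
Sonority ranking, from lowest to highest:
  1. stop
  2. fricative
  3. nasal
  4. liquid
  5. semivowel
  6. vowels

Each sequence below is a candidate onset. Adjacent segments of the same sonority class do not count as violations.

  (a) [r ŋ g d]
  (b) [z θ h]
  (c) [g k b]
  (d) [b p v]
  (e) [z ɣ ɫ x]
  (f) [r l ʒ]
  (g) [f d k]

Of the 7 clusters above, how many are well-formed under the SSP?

(a) sonority 4-3-1-1: ill-formed.
(b) sonority 2-2-2: well-formed.
(c) sonority 1-1-1: well-formed.
(d) sonority 1-1-2: well-formed.
(e) sonority 2-2-4-2: ill-formed.
(f) sonority 4-4-2: ill-formed.
(g) sonority 2-1-1: ill-formed.

3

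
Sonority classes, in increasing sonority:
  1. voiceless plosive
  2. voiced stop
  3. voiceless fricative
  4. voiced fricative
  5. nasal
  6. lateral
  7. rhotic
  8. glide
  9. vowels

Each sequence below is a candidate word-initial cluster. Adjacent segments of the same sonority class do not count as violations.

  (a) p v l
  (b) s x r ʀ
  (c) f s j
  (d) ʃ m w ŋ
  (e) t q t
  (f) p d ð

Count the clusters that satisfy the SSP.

(a) 1-4-6 → obeys
(b) 3-3-7-7 → obeys
(c) 3-3-8 → obeys
(d) 3-5-8-5 → violates
(e) 1-1-1 → obeys
(f) 1-2-4 → obeys

5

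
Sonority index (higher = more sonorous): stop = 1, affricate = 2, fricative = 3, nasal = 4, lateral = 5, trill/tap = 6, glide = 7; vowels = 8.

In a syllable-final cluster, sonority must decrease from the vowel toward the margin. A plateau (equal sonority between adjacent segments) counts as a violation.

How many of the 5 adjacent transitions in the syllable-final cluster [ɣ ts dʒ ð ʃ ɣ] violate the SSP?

4

/ɣ/ — fricative, sonority 3.
/ts/ — affricate, sonority 2.
/dʒ/ — affricate, sonority 2.
/ð/ — fricative, sonority 3.
/ʃ/ — fricative, sonority 3.
/ɣ/ — fricative, sonority 3.
/ɣ/→/ts/: 3→2 (falls) — ok.
/ts/→/dʒ/: 2→2 (plateau) — violation.
/dʒ/→/ð/: 2→3 (does not fall) — violation.
/ð/→/ʃ/: 3→3 (plateau) — violation.
/ʃ/→/ɣ/: 3→3 (plateau) — violation.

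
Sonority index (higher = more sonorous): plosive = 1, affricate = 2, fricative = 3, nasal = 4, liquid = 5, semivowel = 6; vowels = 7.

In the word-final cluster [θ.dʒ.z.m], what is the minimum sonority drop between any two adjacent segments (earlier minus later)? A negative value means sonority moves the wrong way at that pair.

/θ/ is a fricative (sonority 3).
/dʒ/ is an affricate (sonority 2).
/z/ is a fricative (sonority 3).
/m/ is a nasal (sonority 4).
/θ/→/dʒ/: change +1.
/dʒ/→/z/: change -1.
/z/→/m/: change -1.
Minimum = -1.

-1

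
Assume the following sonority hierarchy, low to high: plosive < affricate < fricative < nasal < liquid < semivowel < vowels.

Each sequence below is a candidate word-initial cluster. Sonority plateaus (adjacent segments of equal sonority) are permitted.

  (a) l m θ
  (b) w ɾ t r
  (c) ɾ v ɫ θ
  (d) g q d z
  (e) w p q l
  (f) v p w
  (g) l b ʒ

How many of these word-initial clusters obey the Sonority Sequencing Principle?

(a) 5-4-3 → violates
(b) 6-5-1-5 → violates
(c) 5-3-5-3 → violates
(d) 1-1-1-3 → obeys
(e) 6-1-1-5 → violates
(f) 3-1-6 → violates
(g) 5-1-3 → violates

1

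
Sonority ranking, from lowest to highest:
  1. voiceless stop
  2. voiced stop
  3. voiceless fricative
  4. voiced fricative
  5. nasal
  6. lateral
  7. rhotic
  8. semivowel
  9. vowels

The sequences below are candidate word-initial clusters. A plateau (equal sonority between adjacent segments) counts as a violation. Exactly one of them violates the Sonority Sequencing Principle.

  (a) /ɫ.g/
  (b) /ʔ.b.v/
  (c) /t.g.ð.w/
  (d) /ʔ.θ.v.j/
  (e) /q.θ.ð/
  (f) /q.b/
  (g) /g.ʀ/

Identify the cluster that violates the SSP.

(a) /ɫ.g/: profile 6-2 — violates.
(b) /ʔ.b.v/: profile 1-2-4 — obeys.
(c) /t.g.ð.w/: profile 1-2-4-8 — obeys.
(d) /ʔ.θ.v.j/: profile 1-3-4-8 — obeys.
(e) /q.θ.ð/: profile 1-3-4 — obeys.
(f) /q.b/: profile 1-2 — obeys.
(g) /g.ʀ/: profile 2-7 — obeys.

a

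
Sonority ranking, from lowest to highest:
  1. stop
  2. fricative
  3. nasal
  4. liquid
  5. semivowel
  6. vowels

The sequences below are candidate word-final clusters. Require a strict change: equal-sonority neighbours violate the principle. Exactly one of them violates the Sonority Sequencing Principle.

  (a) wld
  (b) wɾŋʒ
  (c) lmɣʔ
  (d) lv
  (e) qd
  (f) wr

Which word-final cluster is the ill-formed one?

e

(a) 5-4-1 → obeys
(b) 5-4-3-2 → obeys
(c) 4-3-2-1 → obeys
(d) 4-2 → obeys
(e) 1-1 → violates
(f) 5-4 → obeys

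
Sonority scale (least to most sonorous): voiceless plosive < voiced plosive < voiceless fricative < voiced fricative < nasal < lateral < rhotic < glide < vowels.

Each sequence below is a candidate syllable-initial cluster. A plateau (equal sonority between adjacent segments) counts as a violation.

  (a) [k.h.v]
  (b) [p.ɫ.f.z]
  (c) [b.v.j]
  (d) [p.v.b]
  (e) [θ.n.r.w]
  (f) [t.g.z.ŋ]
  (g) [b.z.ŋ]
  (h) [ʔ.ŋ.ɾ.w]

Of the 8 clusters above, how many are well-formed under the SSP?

6

(a) [k.h.v]: profile 1-3-4 — obeys.
(b) [p.ɫ.f.z]: profile 1-6-3-4 — violates.
(c) [b.v.j]: profile 2-4-8 — obeys.
(d) [p.v.b]: profile 1-4-2 — violates.
(e) [θ.n.r.w]: profile 3-5-7-8 — obeys.
(f) [t.g.z.ŋ]: profile 1-2-4-5 — obeys.
(g) [b.z.ŋ]: profile 2-4-5 — obeys.
(h) [ʔ.ŋ.ɾ.w]: profile 1-5-7-8 — obeys.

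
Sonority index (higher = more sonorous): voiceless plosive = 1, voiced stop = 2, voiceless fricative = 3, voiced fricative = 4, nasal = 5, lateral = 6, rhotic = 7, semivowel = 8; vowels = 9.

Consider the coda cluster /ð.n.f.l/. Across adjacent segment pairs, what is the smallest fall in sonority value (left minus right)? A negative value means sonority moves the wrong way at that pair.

-3

/ð/ — voiced fricative, sonority 4.
/n/ — nasal, sonority 5.
/f/ — voiceless fricative, sonority 3.
/l/ — lateral, sonority 6.
/ð/→/n/: change -1.
/n/→/f/: change +2.
/f/→/l/: change -3.
Minimum = -3.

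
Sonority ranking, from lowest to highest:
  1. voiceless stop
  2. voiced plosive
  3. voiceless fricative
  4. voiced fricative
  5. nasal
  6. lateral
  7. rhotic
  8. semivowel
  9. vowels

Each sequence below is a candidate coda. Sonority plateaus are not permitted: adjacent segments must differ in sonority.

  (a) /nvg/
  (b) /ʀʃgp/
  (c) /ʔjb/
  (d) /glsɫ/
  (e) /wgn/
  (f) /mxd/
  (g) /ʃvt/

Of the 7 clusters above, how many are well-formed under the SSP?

3

(a) sonority 5-4-2: well-formed.
(b) sonority 7-3-2-1: well-formed.
(c) sonority 1-8-2: ill-formed.
(d) sonority 2-6-3-6: ill-formed.
(e) sonority 8-2-5: ill-formed.
(f) sonority 5-3-2: well-formed.
(g) sonority 3-4-1: ill-formed.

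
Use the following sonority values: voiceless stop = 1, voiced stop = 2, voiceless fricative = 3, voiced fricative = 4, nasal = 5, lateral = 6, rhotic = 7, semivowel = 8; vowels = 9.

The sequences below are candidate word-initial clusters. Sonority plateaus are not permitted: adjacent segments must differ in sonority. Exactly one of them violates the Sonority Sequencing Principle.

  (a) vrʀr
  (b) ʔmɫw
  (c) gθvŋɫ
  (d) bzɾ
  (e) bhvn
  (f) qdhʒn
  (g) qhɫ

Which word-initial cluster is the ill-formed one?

a

(a) vrʀr: profile 4-7-7-7 — violates.
(b) ʔmɫw: profile 1-5-6-8 — obeys.
(c) gθvŋɫ: profile 2-3-4-5-6 — obeys.
(d) bzɾ: profile 2-4-7 — obeys.
(e) bhvn: profile 2-3-4-5 — obeys.
(f) qdhʒn: profile 1-2-3-4-5 — obeys.
(g) qhɫ: profile 1-3-6 — obeys.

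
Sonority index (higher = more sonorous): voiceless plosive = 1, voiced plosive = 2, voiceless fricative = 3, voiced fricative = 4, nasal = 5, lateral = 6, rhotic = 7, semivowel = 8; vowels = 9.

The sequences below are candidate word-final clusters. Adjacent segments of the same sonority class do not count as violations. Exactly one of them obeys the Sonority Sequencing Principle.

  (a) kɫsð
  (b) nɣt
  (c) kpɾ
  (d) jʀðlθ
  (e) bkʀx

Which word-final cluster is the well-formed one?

(a) sonority 1-6-3-4: ill-formed.
(b) sonority 5-4-1: well-formed.
(c) sonority 1-1-7: ill-formed.
(d) sonority 8-7-4-6-3: ill-formed.
(e) sonority 2-1-7-3: ill-formed.

b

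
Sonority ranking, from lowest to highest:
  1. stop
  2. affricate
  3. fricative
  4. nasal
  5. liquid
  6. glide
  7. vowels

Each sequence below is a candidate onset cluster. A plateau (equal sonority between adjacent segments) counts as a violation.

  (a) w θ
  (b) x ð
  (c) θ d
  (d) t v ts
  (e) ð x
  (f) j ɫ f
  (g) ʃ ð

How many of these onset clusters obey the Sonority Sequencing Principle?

(a) sonority 6-3: ill-formed.
(b) sonority 3-3: ill-formed.
(c) sonority 3-1: ill-formed.
(d) sonority 1-3-2: ill-formed.
(e) sonority 3-3: ill-formed.
(f) sonority 6-5-3: ill-formed.
(g) sonority 3-3: ill-formed.

0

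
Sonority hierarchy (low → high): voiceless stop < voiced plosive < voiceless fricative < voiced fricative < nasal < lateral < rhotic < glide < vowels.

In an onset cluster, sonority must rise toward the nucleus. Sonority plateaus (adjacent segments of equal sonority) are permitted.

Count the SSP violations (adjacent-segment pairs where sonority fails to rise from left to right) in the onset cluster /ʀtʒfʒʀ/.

/ʀ/ is a rhotic (sonority 7).
/t/ is a voiceless stop (sonority 1).
/ʒ/ is a voiced fricative (sonority 4).
/f/ is a voiceless fricative (sonority 3).
/ʒ/ is a voiced fricative (sonority 4).
/ʀ/ is a rhotic (sonority 7).
/ʀ/→/t/: 7→1 (does not rise) — violation.
/t/→/ʒ/: 1→4 (rises) — ok.
/ʒ/→/f/: 4→3 (does not rise) — violation.
/f/→/ʒ/: 3→4 (rises) — ok.
/ʒ/→/ʀ/: 4→7 (rises) — ok.

2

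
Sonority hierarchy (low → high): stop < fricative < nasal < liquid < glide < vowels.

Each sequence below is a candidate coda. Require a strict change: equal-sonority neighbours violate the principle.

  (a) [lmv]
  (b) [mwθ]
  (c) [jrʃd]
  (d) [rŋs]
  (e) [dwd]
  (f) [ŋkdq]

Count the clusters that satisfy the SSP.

(a) sonority 4-3-2: well-formed.
(b) sonority 3-5-2: ill-formed.
(c) sonority 5-4-2-1: well-formed.
(d) sonority 4-3-2: well-formed.
(e) sonority 1-5-1: ill-formed.
(f) sonority 3-1-1-1: ill-formed.

3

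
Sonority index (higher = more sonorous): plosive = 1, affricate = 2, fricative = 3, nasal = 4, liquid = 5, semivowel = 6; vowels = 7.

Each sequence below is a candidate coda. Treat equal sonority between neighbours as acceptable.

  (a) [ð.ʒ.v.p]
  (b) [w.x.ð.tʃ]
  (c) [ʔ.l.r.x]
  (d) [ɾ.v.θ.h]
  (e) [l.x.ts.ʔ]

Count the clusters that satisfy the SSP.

(a) [ð.ʒ.v.p]: profile 3-3-3-1 — obeys.
(b) [w.x.ð.tʃ]: profile 6-3-3-2 — obeys.
(c) [ʔ.l.r.x]: profile 1-5-5-3 — violates.
(d) [ɾ.v.θ.h]: profile 5-3-3-3 — obeys.
(e) [l.x.ts.ʔ]: profile 5-3-2-1 — obeys.

4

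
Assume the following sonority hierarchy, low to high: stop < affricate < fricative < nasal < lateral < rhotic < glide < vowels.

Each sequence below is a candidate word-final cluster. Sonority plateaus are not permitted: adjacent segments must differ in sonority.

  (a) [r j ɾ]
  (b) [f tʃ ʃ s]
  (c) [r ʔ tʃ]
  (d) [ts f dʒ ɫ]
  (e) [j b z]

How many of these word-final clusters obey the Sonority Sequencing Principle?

0

(a) [r j ɾ]: profile 6-7-6 — violates.
(b) [f tʃ ʃ s]: profile 3-2-3-3 — violates.
(c) [r ʔ tʃ]: profile 6-1-2 — violates.
(d) [ts f dʒ ɫ]: profile 2-3-2-5 — violates.
(e) [j b z]: profile 7-1-3 — violates.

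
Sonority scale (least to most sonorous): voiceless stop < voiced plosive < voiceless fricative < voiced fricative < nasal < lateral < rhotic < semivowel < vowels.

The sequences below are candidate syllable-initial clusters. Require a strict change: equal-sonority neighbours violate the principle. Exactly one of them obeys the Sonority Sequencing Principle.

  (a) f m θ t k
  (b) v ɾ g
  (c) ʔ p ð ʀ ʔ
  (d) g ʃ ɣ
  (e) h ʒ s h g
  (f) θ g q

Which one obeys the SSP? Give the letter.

(a) sonority 3-5-3-1-1: ill-formed.
(b) sonority 4-7-2: ill-formed.
(c) sonority 1-1-4-7-1: ill-formed.
(d) sonority 2-3-4: well-formed.
(e) sonority 3-4-3-3-2: ill-formed.
(f) sonority 3-2-1: ill-formed.

d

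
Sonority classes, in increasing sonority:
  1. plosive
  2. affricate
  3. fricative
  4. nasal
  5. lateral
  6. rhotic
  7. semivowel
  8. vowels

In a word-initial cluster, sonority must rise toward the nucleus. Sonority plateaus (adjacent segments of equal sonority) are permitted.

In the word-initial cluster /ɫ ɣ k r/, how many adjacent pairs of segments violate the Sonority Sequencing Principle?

2

/ɫ/ — lateral, sonority 5.
/ɣ/ — fricative, sonority 3.
/k/ — plosive, sonority 1.
/r/ — rhotic, sonority 6.
/ɫ/→/ɣ/: 5→3 (does not rise) — violation.
/ɣ/→/k/: 3→1 (does not rise) — violation.
/k/→/r/: 1→6 (rises) — ok.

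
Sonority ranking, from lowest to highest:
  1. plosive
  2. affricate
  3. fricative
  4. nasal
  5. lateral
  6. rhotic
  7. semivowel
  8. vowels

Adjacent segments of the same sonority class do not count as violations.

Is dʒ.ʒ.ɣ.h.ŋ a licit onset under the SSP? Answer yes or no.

/dʒ/ is an affricate (sonority 2).
/ʒ/ is a fricative (sonority 3).
/ɣ/ is a fricative (sonority 3).
/h/ is a fricative (sonority 3).
/ŋ/ is a nasal (sonority 4).
The profile 2-3-3-3-4 is non-decreasing (plateaus allowed), so the onset satisfies the SSP.

yes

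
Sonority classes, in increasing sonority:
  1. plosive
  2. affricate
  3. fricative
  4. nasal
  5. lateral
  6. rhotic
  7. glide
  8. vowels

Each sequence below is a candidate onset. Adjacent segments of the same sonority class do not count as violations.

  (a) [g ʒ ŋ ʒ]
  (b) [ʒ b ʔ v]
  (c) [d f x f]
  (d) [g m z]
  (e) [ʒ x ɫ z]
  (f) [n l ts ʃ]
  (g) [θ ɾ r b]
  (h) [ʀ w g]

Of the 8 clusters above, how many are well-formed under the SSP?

(a) sonority 1-3-4-3: ill-formed.
(b) sonority 3-1-1-3: ill-formed.
(c) sonority 1-3-3-3: well-formed.
(d) sonority 1-4-3: ill-formed.
(e) sonority 3-3-5-3: ill-formed.
(f) sonority 4-5-2-3: ill-formed.
(g) sonority 3-6-6-1: ill-formed.
(h) sonority 6-7-1: ill-formed.

1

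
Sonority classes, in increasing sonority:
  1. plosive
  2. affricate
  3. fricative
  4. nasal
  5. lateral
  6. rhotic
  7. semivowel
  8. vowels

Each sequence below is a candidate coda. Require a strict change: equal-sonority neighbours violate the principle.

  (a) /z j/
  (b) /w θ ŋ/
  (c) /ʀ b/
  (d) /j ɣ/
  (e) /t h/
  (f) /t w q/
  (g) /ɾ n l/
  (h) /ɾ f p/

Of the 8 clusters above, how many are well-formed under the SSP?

3

(a) sonority 3-7: ill-formed.
(b) sonority 7-3-4: ill-formed.
(c) sonority 6-1: well-formed.
(d) sonority 7-3: well-formed.
(e) sonority 1-3: ill-formed.
(f) sonority 1-7-1: ill-formed.
(g) sonority 6-4-5: ill-formed.
(h) sonority 6-3-1: well-formed.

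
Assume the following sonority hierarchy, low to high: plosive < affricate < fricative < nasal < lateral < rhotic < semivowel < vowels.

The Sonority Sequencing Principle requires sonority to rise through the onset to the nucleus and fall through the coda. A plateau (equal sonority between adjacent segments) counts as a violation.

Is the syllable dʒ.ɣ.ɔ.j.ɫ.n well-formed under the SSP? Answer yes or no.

yes

Onset: /dʒ/ is an affricate (sonority 2), /ɣ/ is a fricative (sonority 3); then the nucleus /ɔ/ (sonority 8).
Onset profile 2-3-8 — rises to the nucleus.
Coda: /j/ is a semivowel (sonority 7), /ɫ/ is a lateral (sonority 5), /n/ is a nasal (sonority 4).
Coda profile 8-7-5-4 — falls from the nucleus.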